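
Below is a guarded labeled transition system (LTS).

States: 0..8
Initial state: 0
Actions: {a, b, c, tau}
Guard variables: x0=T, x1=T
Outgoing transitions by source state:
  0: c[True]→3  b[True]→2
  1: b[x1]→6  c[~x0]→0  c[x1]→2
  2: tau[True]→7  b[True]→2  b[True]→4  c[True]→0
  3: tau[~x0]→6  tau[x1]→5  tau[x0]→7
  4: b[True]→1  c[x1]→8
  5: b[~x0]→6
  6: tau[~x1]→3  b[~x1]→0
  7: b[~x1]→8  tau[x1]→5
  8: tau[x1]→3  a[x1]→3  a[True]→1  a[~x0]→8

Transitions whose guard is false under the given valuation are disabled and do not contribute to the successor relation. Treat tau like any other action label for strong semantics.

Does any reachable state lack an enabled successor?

R = {0,1,2,3,4,5,6,7,8}
  0: b→2  c→3  [2 out]
  1: b→6  c→2  [2 out]
  2: b→2  b→4  c→0  tau→7  [4 out]
  3: tau→5  tau→7  [2 out]
  4: b→1  c→8  [2 out]
  5: ∅  [STUCK]
  6: ∅  [STUCK]
  7: tau→5  [1 out]
  8: a→1  a→3  tau→3  [3 out]
witness 5: c·tau

Answer: DEADLOCK at state 5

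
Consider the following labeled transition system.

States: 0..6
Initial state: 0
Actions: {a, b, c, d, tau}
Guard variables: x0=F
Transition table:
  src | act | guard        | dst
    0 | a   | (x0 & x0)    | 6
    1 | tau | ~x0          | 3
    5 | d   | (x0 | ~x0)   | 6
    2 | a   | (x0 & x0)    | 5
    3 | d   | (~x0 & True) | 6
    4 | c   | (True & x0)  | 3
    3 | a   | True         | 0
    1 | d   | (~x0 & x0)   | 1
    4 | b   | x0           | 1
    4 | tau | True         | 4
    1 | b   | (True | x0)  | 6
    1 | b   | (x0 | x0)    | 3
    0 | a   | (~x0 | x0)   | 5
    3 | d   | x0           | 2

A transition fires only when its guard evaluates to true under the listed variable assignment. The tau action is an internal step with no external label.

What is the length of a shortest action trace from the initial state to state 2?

Answer: UNREACHABLE

Trace:
Breadth-first toward 2:
  depth 0: {0}
  depth 1: {5}
  depth 2: {6}
2 never appears.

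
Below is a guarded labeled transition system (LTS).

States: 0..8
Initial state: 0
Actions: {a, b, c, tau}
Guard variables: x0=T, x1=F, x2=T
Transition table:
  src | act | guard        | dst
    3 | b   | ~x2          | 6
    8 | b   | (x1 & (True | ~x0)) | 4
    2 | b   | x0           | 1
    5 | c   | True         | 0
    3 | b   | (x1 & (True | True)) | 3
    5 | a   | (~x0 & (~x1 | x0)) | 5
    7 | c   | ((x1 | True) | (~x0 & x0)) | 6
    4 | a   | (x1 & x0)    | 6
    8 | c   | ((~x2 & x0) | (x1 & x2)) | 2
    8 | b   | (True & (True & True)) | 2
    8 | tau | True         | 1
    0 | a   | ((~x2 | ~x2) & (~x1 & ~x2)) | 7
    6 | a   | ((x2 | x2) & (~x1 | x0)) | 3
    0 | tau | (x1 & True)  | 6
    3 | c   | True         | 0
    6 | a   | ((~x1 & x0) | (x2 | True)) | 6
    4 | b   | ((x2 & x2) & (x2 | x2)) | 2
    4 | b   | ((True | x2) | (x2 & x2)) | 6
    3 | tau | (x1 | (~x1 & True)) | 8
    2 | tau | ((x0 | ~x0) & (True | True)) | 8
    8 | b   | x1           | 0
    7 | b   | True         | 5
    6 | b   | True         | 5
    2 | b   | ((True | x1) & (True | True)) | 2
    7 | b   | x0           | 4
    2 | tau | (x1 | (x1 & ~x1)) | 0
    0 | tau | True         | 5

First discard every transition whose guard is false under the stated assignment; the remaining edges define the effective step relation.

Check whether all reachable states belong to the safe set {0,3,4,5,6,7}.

Allowed set {0,3,4,5,6,7}
R = {0,5}
  0: ✓
  5: ✓

Answer: INVARIANT HOLDS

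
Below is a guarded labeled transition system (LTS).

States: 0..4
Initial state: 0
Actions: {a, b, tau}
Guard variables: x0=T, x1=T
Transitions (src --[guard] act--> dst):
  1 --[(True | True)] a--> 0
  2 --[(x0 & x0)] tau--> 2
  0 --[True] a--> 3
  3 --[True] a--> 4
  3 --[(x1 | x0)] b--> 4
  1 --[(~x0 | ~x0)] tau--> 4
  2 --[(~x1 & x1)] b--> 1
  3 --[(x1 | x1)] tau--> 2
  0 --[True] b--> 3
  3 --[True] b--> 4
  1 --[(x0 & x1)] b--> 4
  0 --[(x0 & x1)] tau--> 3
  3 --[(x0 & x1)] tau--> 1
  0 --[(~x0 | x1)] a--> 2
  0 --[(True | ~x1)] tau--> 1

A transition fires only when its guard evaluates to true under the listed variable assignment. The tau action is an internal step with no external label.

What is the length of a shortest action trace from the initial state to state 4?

BFS to 4:
  L0 = {0}
  L1 = {1,2,3}
  L2 = {4}
depth(4)=2, e.g. a·a

Answer: 2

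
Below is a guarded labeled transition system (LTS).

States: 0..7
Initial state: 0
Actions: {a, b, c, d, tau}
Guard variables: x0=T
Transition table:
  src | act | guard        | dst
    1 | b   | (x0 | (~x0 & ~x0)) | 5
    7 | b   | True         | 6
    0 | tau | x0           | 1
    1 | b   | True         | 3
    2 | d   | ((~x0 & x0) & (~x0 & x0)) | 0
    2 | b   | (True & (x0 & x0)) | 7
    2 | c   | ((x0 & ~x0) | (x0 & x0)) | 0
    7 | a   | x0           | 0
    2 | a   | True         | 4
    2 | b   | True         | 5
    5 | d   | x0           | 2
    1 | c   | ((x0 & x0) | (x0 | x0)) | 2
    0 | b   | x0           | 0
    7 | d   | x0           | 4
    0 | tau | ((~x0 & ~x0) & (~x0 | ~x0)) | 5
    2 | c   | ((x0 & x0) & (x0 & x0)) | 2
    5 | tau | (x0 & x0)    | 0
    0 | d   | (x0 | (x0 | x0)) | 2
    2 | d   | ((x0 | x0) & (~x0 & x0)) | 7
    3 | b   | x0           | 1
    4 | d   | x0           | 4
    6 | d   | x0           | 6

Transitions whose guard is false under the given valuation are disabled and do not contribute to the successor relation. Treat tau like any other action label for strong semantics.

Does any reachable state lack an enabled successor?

Answer: DEADLOCK-FREE

Trace:
Reach set: {0,1,2,3,4,5,6,7}
  0: b→0  d→2  tau→1  [3 exit(s)]
  1: b→3  b→5  c→2  [3 exit(s)]
  2: a→4  b→5  b→7  c→0  c→2  [5 exit(s)]
  3: b→1  [1 exit(s)]
  4: d→4  [1 exit(s)]
  5: d→2  tau→0  [2 exit(s)]
  6: d→6  [1 exit(s)]
  7: a→0  b→6  d→4  [3 exit(s)]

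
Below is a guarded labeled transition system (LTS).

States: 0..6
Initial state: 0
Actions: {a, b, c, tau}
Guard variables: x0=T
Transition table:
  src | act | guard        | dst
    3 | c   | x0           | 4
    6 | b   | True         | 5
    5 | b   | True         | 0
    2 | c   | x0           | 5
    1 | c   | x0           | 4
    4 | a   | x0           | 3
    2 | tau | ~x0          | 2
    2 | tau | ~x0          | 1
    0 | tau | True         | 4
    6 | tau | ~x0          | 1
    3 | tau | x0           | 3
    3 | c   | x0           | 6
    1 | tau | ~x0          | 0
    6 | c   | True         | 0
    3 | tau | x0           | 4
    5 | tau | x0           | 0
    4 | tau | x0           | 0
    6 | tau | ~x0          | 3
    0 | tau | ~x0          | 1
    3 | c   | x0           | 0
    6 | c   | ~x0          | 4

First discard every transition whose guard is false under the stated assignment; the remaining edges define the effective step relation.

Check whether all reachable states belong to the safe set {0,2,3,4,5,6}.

Answer: INVARIANT HOLDS

Working:
Safe = {0,2,3,4,5,6}
R = {0,3,4,5,6}
  0: ✓
  3: ✓
  4: ✓
  5: ✓
  6: ✓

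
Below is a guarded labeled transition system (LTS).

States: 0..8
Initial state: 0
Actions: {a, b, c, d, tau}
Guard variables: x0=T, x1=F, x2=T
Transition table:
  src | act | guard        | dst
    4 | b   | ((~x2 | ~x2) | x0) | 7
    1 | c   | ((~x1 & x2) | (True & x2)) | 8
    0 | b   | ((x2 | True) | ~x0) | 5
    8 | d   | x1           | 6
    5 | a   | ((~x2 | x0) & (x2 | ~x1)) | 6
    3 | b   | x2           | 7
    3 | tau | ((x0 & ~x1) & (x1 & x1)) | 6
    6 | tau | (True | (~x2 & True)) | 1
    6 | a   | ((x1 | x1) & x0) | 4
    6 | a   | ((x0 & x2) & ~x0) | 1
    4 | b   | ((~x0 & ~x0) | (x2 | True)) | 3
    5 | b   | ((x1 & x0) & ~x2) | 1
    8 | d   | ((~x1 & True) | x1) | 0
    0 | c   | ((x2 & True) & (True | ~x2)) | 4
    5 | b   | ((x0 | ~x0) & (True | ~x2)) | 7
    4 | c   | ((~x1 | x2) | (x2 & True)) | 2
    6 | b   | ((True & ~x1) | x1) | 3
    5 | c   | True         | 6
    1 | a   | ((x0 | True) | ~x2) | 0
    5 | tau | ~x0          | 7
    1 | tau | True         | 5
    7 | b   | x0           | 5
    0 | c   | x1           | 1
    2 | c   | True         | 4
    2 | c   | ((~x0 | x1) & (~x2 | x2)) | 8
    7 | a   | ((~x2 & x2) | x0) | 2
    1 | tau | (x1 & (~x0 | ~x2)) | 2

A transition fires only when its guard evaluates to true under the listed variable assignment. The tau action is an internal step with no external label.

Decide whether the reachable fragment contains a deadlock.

Answer: DEADLOCK-FREE

Analysis:
R = {0,1,2,3,4,5,6,7,8}
  0: b→5  c→4  [2 exit(s)]
  1: a→0  c→8  tau→5  [3 exit(s)]
  2: c→4  [1 exit(s)]
  3: b→7  [1 exit(s)]
  4: b→3  b→7  c→2  [3 exit(s)]
  5: a→6  b→7  c→6  [3 exit(s)]
  6: b→3  tau→1  [2 exit(s)]
  7: a→2  b→5  [2 exit(s)]
  8: d→0  [1 exit(s)]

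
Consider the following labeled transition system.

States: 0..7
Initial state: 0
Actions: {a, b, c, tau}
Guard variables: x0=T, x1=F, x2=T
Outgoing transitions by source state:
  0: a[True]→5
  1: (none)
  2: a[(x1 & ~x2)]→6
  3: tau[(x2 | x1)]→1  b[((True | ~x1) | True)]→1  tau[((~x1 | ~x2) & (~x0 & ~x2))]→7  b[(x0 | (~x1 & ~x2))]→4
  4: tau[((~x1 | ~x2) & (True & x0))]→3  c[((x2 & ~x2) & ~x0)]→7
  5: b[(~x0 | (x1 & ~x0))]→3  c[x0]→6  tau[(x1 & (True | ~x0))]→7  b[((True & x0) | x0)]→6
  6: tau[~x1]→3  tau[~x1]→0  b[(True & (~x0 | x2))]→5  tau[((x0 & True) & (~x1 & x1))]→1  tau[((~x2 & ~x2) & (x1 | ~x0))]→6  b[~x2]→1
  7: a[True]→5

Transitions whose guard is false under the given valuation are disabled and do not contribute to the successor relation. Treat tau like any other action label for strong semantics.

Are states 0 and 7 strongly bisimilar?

Answer: BISIMILAR

Working:
Bisimulation quotient by refinement:
  round 0: {{0,1,2,3,4,5,6,7}}
  round 1: {{0,7},{1,2},{3,6},{4},{5}}
  round 2: {{0,7},{1,2},{3},{4},{5},{6}}
stable after 3 split(s): 6 block(s)
class of 0: {0,7}; class of 7: {0,7}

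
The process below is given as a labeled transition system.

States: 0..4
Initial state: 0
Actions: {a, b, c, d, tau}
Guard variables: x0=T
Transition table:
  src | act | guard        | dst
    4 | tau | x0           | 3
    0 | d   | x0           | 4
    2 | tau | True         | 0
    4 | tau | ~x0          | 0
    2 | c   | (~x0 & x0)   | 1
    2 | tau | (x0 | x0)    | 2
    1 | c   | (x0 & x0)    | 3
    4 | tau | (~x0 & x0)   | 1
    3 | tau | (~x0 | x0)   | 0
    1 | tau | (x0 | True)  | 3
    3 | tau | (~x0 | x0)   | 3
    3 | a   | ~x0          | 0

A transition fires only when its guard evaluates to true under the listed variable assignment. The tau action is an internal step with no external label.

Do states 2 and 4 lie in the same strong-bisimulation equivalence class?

Refine partition for ~:
  π0 = {{0,1,2,3,4}}
  π1 = {{0},{1},{2,3,4}}
  π2 = {{0},{1},{2,3},{4}}
4 equivalence class(es) (converged in 3)
class of 2: {2,3}; class of 4: {4}

Answer: NOT BISIMILAR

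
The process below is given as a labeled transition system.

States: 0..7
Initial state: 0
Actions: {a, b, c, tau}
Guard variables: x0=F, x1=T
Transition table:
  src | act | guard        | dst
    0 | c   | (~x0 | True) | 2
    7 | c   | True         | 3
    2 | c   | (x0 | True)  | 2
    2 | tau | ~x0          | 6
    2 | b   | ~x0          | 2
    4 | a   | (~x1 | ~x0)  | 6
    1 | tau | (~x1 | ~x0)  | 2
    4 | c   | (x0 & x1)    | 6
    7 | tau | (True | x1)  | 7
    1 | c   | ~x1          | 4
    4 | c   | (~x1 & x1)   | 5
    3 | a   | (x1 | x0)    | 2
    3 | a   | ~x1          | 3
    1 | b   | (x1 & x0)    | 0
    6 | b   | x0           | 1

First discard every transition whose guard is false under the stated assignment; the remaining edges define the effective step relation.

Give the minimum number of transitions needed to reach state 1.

Answer: UNREACHABLE

Trace:
BFS to 1:
  depth 0: {0}
  depth 1: {2}
  depth 2: {6}
1 never appears.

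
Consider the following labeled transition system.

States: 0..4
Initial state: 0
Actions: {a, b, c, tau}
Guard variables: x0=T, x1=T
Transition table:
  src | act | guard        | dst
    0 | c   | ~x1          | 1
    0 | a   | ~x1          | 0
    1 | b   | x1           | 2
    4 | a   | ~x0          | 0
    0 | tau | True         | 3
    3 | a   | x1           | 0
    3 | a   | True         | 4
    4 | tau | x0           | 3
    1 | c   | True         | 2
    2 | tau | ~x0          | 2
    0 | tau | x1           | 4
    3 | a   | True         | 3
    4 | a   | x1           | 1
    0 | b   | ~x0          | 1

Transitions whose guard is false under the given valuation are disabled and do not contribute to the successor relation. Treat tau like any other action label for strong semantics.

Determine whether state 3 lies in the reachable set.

Answer: REACHABLE

Analysis:
After dropping false guards: 9 live edges.
depth 0: {0}
depth 1: {3,4}  cumulative {0,3,4}
depth 2: {1}  cumulative {0,1,3,4}
depth 3: {2}  cumulative {0,1,2,3,4}
R = {0,1,2,3,4}
trace reaching 3: tau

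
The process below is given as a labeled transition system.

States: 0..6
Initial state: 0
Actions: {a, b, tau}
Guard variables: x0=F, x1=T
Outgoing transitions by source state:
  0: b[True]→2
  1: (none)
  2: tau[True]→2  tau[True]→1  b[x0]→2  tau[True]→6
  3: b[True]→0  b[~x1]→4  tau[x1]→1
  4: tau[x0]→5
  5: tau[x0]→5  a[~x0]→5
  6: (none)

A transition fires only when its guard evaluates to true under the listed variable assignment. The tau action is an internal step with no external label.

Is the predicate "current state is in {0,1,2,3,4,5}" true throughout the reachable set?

Answer: INVARIANT VIOLATED at state 6

Trace:
Safe = {0,1,2,3,4,5}
Reachable = {0,1,2,6}
  0: safe
  1: safe
  2: safe
  6: outside
counterexample path to 6: b·tau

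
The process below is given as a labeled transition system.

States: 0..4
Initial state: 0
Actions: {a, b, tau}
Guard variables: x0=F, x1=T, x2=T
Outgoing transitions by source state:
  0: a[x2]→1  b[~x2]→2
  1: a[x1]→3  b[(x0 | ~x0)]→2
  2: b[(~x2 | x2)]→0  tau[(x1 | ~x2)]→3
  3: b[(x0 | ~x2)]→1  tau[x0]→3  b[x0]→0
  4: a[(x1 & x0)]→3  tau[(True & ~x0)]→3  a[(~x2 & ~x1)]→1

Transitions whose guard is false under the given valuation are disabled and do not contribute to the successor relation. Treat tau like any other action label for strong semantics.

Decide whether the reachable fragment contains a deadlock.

Reachable = {0,1,2,3}
  0: a→1  [1 out]
  1: a→3  b→2  [2 out]
  2: b→0  tau→3  [2 out]
  3: ∅  [deadlock]
witness 3: a·a

Answer: DEADLOCK at state 3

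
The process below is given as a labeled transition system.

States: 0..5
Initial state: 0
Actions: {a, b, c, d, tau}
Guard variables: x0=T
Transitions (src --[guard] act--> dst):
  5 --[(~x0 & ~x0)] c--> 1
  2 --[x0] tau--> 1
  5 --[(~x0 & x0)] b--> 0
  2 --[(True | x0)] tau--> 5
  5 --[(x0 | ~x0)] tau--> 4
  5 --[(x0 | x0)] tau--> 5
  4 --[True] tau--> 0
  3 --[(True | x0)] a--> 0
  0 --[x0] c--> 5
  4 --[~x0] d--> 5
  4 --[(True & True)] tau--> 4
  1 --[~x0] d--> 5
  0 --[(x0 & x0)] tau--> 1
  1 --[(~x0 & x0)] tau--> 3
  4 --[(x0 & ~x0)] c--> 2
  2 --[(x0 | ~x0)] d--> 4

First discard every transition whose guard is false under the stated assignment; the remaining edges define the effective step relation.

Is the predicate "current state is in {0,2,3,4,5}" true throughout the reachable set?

Answer: INVARIANT VIOLATED at state 1

Trace:
Safe = {0,2,3,4,5}
R = {0,1,4,5}
  0: safe
  1: ✗ unsafe
  4: safe
  5: safe
witness against invariant: tau → 1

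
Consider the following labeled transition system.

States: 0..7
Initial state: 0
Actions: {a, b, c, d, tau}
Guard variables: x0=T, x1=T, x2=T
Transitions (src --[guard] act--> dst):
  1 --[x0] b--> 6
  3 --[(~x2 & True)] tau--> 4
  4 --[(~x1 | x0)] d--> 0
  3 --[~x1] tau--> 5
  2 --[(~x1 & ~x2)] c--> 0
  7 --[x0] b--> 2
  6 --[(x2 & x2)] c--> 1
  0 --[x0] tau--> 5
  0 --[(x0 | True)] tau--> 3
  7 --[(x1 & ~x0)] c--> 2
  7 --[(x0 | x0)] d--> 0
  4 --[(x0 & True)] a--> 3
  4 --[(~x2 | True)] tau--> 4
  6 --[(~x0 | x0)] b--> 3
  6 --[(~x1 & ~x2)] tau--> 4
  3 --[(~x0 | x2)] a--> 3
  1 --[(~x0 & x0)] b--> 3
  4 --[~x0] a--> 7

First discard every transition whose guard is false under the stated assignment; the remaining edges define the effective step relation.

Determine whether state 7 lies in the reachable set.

Answer: UNREACHABLE

Working:
After dropping false guards: 11 live edges.
Layer 0: {0}
Layer 1: {3,5}  cumulative {0,3,5}
Reachable = {0,3,5}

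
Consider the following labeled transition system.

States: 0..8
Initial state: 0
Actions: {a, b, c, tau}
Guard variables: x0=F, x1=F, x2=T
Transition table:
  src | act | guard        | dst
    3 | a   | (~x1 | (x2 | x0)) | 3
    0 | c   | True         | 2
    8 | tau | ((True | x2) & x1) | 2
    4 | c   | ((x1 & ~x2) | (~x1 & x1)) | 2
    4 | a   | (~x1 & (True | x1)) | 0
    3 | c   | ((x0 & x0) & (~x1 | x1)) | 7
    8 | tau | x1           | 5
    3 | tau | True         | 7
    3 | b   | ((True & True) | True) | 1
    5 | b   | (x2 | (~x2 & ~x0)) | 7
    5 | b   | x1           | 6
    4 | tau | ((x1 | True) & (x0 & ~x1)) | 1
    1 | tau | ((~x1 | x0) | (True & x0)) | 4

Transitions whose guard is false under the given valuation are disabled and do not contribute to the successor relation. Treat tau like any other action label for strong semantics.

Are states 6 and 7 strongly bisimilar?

Bisimulation quotient by refinement:
  round 0: {{0,1,2,3,4,5,6,7,8}}
  round 1: {{0},{1},{2,6,7,8},{3},{4},{5}}
6 equivalence class(es) (converged in 2)
6∈{2,6,7,8}, 7∈{2,6,7,8}

Answer: BISIMILAR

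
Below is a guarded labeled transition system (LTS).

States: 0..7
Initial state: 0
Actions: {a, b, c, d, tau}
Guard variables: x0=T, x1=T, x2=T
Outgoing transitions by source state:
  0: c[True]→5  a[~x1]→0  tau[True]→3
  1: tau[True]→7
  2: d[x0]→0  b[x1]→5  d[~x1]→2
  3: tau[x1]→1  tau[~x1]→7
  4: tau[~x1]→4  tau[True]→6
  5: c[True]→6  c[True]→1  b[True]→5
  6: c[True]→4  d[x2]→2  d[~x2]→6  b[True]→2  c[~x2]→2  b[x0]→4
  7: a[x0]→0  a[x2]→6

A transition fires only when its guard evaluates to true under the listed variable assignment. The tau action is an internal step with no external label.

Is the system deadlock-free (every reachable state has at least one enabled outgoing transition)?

Answer: DEADLOCK-FREE

Analysis:
R = {0,1,2,3,4,5,6,7}
  0: c→5  tau→3  [2 out]
  1: tau→7  [1 out]
  2: b→5  d→0  [2 out]
  3: tau→1  [1 out]
  4: tau→6  [1 out]
  5: b→5  c→1  c→6  [3 out]
  6: b→2  b→4  c→4  d→2  [4 out]
  7: a→0  a→6  [2 out]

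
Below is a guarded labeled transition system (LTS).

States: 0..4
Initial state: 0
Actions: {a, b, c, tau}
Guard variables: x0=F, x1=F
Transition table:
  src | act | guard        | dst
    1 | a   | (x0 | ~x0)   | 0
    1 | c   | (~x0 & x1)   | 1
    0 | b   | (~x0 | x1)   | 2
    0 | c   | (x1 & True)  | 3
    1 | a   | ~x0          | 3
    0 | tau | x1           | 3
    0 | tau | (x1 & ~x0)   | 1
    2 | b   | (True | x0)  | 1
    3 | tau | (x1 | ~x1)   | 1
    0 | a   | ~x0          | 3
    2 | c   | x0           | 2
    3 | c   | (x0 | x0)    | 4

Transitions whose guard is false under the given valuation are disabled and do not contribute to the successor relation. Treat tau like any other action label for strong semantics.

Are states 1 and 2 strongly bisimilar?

Answer: NOT BISIMILAR

Working:
Refine partition for ~:
  P[0] = {{0,1,2,3,4}}
  P[1] = {{0},{1},{2},{3},{4}}
stable after 2 split(s): 5 block(s)
1∈{1}, 2∈{2}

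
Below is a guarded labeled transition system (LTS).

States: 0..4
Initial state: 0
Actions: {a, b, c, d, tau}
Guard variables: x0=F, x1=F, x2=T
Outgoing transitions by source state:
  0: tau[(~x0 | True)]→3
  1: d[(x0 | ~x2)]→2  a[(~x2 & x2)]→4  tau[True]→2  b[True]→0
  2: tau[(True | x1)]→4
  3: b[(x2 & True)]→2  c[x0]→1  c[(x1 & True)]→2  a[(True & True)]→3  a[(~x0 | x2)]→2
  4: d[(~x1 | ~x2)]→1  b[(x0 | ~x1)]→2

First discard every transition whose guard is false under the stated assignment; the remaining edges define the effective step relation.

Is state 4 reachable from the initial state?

Answer: REACHABLE

Working:
9 transition(s) survive guard evaluation.
depth 0: {0}
depth 1: {3}  cumulative {0,3}
depth 2: {2}  cumulative {0,2,3}
depth 3: {4}  cumulative {0,2,3,4}
depth 4: {1}  cumulative {0,1,2,3,4}
Reachable = {0,1,2,3,4}
witness 4: tau·b·tau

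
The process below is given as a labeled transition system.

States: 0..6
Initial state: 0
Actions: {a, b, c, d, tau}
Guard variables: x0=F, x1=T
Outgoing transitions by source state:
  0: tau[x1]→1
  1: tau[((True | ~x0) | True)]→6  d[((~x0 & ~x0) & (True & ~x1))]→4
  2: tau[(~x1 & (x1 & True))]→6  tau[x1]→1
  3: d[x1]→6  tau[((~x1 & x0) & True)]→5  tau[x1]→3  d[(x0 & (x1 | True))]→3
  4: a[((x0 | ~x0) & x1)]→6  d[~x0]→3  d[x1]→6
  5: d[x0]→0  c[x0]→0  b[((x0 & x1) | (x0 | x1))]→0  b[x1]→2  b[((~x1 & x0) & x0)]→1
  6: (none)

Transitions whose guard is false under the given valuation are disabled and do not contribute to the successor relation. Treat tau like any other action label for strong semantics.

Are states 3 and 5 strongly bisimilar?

Bisimulation quotient by refinement:
  round 0: {{0,1,2,3,4,5,6}}
  round 1: {{0,1,2},{3},{4},{5},{6}}
  round 2: {{0,2},{1},{3},{4},{5},{6}}
stable after 3 split(s): 6 block(s)
[3]={3}  [5]={5}

Answer: NOT BISIMILAR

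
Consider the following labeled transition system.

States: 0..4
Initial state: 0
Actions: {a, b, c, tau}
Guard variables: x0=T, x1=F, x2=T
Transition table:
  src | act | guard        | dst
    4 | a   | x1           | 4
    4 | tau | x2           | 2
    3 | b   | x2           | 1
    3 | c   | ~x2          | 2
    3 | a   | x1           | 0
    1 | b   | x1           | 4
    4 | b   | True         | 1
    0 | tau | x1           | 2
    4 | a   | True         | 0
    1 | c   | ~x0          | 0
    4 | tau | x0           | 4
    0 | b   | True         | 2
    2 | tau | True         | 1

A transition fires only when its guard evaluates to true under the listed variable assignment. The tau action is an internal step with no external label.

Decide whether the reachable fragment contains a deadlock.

Answer: DEADLOCK at state 1

Working:
R = {0,1,2}
  0: b→2  [1 exit(s)]
  1: ∅  [no exit]
  2: tau→1  [1 exit(s)]
Path to 1: b·tau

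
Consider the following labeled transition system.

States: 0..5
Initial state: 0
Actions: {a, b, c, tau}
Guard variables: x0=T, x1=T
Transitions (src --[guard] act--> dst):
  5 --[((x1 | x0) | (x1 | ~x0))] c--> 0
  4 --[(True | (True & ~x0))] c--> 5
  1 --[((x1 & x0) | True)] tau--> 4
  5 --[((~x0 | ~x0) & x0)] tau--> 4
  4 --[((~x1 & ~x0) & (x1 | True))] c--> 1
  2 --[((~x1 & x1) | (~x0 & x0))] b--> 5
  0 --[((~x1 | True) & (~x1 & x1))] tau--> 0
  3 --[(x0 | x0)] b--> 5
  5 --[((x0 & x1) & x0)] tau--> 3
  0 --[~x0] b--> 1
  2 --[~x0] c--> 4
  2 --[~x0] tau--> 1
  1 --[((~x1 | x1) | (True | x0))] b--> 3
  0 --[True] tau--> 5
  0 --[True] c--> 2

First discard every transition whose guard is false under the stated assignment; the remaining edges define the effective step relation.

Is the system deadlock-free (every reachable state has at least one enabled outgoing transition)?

Answer: DEADLOCK at state 2

Working:
Reachable = {0,2,3,5}
  0: c→2  tau→5  [2 out]
  2: ∅  [no exit]
  3: b→5  [1 out]
  5: c→0  tau→3  [2 out]
trace reaching 2: c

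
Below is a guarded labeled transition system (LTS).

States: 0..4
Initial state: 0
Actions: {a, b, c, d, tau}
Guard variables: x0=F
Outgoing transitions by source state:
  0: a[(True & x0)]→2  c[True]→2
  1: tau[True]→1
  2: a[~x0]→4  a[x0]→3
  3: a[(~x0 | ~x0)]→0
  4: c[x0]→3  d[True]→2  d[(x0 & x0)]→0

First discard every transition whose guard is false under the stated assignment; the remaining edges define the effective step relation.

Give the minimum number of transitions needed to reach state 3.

Answer: UNREACHABLE

Analysis:
Breadth-first toward 3:
  L0 = {0}
  L1 = {2}
  L2 = {4}
3 never appears.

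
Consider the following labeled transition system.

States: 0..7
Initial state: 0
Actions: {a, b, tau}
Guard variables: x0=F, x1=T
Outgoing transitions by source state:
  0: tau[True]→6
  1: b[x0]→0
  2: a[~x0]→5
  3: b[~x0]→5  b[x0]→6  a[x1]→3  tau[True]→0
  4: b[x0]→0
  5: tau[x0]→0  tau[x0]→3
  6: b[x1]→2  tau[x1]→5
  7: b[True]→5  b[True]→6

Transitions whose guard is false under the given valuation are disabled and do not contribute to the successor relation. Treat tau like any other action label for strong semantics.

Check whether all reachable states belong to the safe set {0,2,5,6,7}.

Allowed set {0,2,5,6,7}
R = {0,2,5,6}
  0: ✓
  2: ✓
  5: ✓
  6: ✓

Answer: INVARIANT HOLDS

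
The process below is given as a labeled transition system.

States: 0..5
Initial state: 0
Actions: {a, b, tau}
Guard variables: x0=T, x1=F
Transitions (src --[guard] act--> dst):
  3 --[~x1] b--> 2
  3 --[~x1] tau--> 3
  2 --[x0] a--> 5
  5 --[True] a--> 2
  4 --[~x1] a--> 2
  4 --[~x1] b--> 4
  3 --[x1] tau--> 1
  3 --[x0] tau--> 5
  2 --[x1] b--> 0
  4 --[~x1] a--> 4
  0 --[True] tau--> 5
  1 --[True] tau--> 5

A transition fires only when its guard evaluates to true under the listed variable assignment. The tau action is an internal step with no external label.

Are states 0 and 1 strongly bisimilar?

Answer: BISIMILAR

Trace:
Bisimulation quotient by refinement:
  π0 = {{0,1,2,3,4,5}}
  π1 = {{0,1},{2,5},{3},{4}}
Fixed point at round 2; 4 class(es).
class of 0: {0,1}; class of 1: {0,1}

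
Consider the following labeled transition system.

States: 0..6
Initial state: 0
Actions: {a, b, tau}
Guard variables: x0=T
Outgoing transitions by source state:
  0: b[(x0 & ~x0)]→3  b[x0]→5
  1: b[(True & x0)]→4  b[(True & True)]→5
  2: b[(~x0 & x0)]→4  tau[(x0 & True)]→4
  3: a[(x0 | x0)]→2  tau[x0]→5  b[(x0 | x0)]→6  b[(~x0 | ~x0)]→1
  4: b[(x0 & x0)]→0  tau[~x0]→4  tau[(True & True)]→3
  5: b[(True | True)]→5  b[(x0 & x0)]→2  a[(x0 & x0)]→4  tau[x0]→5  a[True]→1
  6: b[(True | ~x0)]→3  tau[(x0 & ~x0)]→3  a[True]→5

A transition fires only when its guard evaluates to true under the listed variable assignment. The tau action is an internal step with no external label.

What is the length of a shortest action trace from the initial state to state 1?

Answer: 2

Analysis:
Breadth-first toward 1:
  Layer 0: {0}
  Layer 1: {5}
  Layer 2: {1,2,4}
depth(1)=2, e.g. b·a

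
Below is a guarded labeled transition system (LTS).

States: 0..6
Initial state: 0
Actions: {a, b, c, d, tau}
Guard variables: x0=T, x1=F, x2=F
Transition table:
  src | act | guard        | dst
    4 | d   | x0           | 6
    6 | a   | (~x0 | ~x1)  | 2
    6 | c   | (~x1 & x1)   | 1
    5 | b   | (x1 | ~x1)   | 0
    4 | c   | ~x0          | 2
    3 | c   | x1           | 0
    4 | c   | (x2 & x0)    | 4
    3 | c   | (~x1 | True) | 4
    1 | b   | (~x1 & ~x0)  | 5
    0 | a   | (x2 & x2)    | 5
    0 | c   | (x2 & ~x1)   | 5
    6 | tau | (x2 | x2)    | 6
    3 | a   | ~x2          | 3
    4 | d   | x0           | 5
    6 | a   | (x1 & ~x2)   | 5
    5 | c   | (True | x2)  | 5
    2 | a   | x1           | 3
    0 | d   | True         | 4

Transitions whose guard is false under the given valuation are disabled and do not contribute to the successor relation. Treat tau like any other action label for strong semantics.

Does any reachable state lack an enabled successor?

Answer: DEADLOCK at state 2

Trace:
Reach set: {0,2,4,5,6}
  0: d→4  [1 out]
  2: ∅  [STUCK]
  4: d→5  d→6  [2 out]
  5: b→0  c→5  [2 out]
  6: a→2  [1 out]
Path to 2: d·d·a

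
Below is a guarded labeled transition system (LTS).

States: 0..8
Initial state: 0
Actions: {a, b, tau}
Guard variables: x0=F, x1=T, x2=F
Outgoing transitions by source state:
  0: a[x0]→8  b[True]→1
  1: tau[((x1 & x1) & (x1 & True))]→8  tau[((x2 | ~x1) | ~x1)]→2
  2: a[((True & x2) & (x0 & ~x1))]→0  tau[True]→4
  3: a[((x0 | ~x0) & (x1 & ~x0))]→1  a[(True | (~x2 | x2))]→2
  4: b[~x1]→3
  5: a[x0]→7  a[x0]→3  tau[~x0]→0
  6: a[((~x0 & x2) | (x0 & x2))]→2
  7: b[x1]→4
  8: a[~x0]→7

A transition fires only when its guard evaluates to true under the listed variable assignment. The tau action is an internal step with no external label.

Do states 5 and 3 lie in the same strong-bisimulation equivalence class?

Compute ~ classes (split until stable):
  round 0: {{0,1,2,3,4,5,6,7,8}}
  round 1: {{0,7},{1,2,5},{3,8},{4,6}}
  round 2: {{0},{1},{2},{3},{4,6},{5},{7},{8}}
stable after 3 split(s): 8 block(s)
5∈{5}, 3∈{3}

Answer: NOT BISIMILAR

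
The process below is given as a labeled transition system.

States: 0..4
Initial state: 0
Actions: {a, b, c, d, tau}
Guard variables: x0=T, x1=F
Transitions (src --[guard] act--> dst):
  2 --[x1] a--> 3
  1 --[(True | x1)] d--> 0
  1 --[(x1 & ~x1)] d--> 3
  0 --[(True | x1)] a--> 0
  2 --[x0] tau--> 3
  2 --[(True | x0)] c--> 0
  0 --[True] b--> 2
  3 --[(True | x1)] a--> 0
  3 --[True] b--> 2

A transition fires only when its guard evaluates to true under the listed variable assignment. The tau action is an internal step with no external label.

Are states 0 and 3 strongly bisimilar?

Compute ~ classes (split until stable):
  π0 = {{0,1,2,3,4}}
  π1 = {{0,3},{1},{2},{4}}
4 equivalence class(es) (converged in 2)
class of 0: {0,3}; class of 3: {0,3}

Answer: BISIMILAR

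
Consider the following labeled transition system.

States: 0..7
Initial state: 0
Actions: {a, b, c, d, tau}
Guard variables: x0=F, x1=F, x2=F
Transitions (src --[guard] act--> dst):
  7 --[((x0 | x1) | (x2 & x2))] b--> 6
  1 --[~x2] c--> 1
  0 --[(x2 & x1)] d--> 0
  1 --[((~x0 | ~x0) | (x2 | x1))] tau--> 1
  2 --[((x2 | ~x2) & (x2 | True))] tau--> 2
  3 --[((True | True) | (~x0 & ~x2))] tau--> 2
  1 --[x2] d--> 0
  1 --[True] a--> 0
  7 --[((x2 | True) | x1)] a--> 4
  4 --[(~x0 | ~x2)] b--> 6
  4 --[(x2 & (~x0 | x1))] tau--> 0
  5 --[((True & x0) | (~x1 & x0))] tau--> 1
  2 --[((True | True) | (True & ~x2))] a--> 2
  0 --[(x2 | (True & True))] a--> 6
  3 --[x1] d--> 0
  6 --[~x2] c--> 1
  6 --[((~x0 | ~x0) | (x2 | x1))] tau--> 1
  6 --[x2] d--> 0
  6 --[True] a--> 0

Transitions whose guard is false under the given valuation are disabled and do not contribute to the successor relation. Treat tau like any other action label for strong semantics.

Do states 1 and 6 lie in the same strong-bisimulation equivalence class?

Bisimulation quotient by refinement:
  round 0: {{0,1,2,3,4,5,6,7}}
  round 1: {{0,7},{1,6},{2},{3},{4},{5}}
  round 2: {{0},{1,6},{2},{3},{4},{5},{7}}
stable after 3 split(s): 7 block(s)
[1]={1,6}  [6]={1,6}

Answer: BISIMILAR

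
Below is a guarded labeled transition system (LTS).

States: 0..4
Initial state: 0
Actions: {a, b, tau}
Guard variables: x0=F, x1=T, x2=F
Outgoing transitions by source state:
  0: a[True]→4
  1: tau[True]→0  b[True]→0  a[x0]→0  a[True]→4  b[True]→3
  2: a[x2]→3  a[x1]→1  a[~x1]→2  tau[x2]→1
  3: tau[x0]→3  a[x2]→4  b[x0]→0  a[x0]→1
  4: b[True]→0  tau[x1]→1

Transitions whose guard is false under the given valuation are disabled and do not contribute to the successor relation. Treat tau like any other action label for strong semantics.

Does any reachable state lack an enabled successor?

Answer: DEADLOCK at state 3

Working:
R = {0,1,3,4}
  0: a→4  [deg 1]
  1: a→4  b→0  b→3  tau→0  [deg 4]
  3: ∅  [deadlock]
  4: b→0  tau→1  [deg 2]
trace reaching 3: a·tau·b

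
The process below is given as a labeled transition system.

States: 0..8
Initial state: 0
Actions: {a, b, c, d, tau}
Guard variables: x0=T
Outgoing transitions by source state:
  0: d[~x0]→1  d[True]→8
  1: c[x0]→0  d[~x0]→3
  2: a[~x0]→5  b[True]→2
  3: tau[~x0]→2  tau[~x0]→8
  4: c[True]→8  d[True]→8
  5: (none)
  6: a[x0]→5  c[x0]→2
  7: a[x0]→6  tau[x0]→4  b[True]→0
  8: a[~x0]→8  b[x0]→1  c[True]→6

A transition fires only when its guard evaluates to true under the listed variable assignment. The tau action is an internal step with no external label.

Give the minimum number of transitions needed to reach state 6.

Answer: 2

Working:
Layered search for 6:
  depth 0: {0}
  depth 1: {8}
  depth 2: {1,6}
first hit 6 at d=2 via d·c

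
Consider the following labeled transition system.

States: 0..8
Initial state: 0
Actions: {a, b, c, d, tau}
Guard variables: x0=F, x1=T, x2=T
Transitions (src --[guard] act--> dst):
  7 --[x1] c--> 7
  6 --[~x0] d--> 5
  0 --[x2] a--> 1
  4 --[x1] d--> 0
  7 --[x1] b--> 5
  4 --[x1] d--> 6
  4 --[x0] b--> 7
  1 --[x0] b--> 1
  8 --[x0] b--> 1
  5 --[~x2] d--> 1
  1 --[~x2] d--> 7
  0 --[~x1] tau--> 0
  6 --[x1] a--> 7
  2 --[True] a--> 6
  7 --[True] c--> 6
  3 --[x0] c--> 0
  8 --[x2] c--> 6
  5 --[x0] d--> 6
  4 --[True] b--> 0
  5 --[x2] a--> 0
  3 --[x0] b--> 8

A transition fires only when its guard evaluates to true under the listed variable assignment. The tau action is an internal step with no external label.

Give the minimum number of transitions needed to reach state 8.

Answer: UNREACHABLE

Analysis:
Layered search for 8:
  Layer 0: {0}
  Layer 1: {1}
8 never appears.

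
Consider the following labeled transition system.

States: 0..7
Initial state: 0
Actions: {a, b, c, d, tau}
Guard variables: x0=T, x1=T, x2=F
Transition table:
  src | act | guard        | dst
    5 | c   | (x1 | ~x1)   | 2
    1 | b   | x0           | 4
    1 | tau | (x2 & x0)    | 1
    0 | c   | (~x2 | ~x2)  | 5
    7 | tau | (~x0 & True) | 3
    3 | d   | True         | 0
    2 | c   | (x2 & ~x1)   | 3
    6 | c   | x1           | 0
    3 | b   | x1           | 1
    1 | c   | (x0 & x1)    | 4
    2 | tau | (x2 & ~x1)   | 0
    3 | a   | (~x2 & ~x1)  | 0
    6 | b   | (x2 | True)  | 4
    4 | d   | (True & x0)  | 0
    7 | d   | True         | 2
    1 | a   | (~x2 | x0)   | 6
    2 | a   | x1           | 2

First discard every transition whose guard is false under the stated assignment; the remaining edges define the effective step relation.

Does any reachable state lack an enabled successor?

Answer: DEADLOCK-FREE

Trace:
Reachable = {0,2,5}
  0: c→5  [deg 1]
  2: a→2  [deg 1]
  5: c→2  [deg 1]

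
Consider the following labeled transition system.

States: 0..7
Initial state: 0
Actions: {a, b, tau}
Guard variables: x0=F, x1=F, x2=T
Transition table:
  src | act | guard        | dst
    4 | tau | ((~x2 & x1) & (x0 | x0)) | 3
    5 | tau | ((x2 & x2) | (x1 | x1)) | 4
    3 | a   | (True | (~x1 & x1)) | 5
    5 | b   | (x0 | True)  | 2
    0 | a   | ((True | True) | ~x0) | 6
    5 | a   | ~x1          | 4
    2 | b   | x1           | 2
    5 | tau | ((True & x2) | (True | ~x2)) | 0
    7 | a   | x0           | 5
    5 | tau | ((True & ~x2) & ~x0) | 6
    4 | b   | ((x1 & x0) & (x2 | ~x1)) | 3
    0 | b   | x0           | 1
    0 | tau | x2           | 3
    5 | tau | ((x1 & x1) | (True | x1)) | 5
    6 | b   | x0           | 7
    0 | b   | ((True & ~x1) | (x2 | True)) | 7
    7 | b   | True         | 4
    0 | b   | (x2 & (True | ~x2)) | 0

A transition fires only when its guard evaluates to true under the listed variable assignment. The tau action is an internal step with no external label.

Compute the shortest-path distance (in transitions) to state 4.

BFS to 4:
  Layer 0: {0}
  Layer 1: {3,6,7}
  Layer 2: {4,5}
depth(4)=2, e.g. b·b

Answer: 2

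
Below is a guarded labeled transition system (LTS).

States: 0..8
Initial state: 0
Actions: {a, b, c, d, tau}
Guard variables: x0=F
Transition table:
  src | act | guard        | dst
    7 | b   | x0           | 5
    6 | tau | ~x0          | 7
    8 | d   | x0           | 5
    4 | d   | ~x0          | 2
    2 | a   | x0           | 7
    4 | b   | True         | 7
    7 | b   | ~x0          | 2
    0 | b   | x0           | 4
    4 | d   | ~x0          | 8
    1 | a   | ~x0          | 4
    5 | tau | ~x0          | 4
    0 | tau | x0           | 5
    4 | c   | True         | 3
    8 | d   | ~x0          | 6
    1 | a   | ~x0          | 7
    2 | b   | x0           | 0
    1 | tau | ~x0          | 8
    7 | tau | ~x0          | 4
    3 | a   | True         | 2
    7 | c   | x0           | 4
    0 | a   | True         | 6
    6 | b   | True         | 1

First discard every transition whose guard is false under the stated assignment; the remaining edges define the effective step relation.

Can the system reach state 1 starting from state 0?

Answer: REACHABLE

Analysis:
15 transition(s) survive guard evaluation.
Layer 0: {0}
Layer 1: {6}  cumulative {0,6}
Layer 2: {1,7}  cumulative {0,1,6,7}
Layer 3: {2,4,8}  cumulative {0,1,2,4,6,7,8}
Layer 4: {3}  cumulative {0,1,2,3,4,6,7,8}
Reachable = {0,1,2,3,4,6,7,8}
Path to 1: a·b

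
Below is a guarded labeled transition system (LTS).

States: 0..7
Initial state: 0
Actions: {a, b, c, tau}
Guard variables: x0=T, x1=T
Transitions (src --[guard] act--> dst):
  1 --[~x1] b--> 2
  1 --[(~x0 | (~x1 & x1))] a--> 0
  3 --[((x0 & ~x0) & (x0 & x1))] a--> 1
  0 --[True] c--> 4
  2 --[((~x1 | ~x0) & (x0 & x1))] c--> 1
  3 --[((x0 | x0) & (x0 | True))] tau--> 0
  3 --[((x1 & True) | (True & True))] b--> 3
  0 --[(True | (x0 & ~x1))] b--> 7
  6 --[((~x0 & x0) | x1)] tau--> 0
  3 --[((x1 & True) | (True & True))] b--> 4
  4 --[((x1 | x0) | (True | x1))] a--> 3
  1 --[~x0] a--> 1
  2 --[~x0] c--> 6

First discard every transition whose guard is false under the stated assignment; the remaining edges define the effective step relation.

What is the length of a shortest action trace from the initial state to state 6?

Layered search for 6:
  L0 = {0}
  L1 = {4,7}
  L2 = {3}
6 never appears.

Answer: UNREACHABLE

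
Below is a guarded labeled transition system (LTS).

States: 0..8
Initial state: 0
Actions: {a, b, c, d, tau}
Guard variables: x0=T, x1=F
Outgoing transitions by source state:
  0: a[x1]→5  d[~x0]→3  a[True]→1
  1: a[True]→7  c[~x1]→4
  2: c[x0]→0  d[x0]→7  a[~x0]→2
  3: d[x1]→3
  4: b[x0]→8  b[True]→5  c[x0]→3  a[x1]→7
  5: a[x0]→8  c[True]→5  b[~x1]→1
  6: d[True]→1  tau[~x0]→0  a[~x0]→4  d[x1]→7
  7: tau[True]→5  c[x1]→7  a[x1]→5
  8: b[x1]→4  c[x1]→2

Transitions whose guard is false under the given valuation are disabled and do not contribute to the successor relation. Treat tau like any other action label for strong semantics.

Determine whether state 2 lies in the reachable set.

Guard filter leaves 13 enabled edge(s).
Layer 0: {0}
Layer 1: {1}  cumulative {0,1}
Layer 2: {4,7}  cumulative {0,1,4,7}
Layer 3: {3,5,8}  cumulative {0,1,3,4,5,7,8}
Reachable = {0,1,3,4,5,7,8}

Answer: UNREACHABLE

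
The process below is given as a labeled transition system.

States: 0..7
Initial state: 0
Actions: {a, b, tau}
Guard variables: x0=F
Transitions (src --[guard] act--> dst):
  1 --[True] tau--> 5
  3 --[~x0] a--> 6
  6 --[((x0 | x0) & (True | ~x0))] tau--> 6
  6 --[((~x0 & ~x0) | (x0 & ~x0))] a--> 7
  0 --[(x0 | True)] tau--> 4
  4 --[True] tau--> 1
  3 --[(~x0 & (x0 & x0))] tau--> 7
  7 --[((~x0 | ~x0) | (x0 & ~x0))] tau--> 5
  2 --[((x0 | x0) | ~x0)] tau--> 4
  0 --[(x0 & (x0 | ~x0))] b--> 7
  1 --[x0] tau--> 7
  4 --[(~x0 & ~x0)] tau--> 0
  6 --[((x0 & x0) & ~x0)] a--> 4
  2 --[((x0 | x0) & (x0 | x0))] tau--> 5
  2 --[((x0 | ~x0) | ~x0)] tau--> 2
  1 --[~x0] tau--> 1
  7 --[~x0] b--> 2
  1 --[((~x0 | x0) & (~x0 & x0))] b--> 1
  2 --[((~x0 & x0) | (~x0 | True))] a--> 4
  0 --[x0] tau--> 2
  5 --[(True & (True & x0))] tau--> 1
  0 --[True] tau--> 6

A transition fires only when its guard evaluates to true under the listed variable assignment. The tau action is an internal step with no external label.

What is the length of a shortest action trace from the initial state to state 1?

BFS to 1:
  L0 = {0}
  L1 = {4,6}
  L2 = {1,7}
first hit 1 at d=2 via tau·tau

Answer: 2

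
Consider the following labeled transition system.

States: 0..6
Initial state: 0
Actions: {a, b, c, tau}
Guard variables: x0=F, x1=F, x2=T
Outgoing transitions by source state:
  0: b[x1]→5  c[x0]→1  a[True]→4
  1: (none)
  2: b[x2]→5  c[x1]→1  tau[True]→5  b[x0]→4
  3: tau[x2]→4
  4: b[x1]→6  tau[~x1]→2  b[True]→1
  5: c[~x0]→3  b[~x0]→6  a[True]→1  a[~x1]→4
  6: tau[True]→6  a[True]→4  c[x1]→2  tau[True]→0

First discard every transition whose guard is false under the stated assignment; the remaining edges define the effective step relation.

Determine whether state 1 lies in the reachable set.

After dropping false guards: 13 live edges.
Layer 0: {0}
Layer 1: {4}  cumulative {0,4}
Layer 2: {1,2}  cumulative {0,1,2,4}
Layer 3: {5}  cumulative {0,1,2,4,5}
Layer 4: {3,6}  cumulative {0,1,2,3,4,5,6}
R = {0,1,2,3,4,5,6}
Path to 1: a·b

Answer: REACHABLE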